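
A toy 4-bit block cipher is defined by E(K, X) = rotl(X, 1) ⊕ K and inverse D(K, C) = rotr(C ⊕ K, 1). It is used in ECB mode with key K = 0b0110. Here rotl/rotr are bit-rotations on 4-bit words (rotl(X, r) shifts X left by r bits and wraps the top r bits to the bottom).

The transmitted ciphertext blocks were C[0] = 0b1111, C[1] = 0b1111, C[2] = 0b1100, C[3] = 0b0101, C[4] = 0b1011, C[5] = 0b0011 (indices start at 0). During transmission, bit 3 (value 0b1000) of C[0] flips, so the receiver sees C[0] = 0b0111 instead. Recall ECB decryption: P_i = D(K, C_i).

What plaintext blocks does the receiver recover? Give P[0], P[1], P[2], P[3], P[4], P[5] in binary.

P[0] = 0b1000, P[1] = 0b1100, P[2] = 0b0101, P[3] = 0b1001, P[4] = 0b1110, P[5] = 0b1010

Only C[0] changed, to 0b0111. In ECB, a change in C_i affects only P_i. Decrypting the received ciphertext:
P[0]: D(K, 0b0111) = 0b1000.
P[1]: D(K, 0b1111) = 0b1100.
P[2]: D(K, 0b1100) = 0b0101.
P[3]: D(K, 0b0101) = 0b1001.
P[4]: D(K, 0b1011) = 0b1110.
P[5]: D(K, 0b0011) = 0b1010.
Blocks that differ from the original plaintext: P[0].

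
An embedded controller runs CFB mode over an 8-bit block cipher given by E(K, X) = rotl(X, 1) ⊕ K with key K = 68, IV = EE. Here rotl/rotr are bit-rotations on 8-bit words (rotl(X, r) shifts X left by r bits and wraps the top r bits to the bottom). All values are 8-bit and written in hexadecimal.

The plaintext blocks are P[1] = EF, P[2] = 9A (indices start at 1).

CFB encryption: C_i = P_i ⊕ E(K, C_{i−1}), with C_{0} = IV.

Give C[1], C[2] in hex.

C[1]: E(K, EE) = B5; EF ⊕ B5 = 5A.
C[2]: E(K, 5A) = DC; 9A ⊕ DC = 46.

C[1] = 5A, C[2] = 46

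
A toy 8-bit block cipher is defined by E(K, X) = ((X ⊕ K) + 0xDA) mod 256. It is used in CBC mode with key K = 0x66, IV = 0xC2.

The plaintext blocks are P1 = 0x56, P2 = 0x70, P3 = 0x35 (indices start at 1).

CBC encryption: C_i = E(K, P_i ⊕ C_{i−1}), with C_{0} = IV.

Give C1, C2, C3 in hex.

C1: P1 ⊕ 0xC2 = 0x94; E(K, 0x94) = 0xCC.
C2: P2 ⊕ 0xCC = 0xBC; E(K, 0xBC) = 0xB4.
C3: P3 ⊕ 0xB4 = 0x81; E(K, 0x81) = 0xC1.

C1 = 0xCC, C2 = 0xB4, C3 = 0xC1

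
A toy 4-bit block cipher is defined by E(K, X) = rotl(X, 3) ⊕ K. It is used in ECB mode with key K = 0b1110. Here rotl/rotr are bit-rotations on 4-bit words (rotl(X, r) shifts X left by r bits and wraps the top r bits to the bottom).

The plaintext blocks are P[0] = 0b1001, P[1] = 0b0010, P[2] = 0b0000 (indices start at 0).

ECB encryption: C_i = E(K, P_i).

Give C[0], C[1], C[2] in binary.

C[0]: E(K, 0b1001) = 0b0010.
C[1]: E(K, 0b0010) = 0b1111.
C[2]: E(K, 0b0000) = 0b1110.

C[0] = 0b0010, C[1] = 0b1111, C[2] = 0b1110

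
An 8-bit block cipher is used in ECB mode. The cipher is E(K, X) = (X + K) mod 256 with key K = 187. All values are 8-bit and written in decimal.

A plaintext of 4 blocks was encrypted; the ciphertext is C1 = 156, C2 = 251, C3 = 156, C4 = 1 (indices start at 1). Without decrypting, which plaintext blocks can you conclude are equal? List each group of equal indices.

ECB encrypts each block independently with the same key, so equal ciphertext blocks imply equal plaintext blocks.
C1 = C3 = 156, so P1 = P3.

P1 = P3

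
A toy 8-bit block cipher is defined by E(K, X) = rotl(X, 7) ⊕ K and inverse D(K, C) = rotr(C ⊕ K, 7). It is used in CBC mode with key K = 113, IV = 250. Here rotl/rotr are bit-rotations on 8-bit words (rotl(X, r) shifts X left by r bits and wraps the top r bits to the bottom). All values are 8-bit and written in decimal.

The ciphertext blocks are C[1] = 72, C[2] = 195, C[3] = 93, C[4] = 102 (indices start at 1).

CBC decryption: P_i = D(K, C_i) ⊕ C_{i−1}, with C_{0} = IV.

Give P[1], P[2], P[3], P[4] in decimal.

P[1]: D(K, 72) = 114; 114 ⊕ 250 = 136.
P[2]: D(K, 195) = 101; 101 ⊕ 72 = 45.
P[3]: D(K, 93) = 88; 88 ⊕ 195 = 155.
P[4]: D(K, 102) = 46; 46 ⊕ 93 = 115.

P[1] = 136, P[2] = 45, P[3] = 155, P[4] = 115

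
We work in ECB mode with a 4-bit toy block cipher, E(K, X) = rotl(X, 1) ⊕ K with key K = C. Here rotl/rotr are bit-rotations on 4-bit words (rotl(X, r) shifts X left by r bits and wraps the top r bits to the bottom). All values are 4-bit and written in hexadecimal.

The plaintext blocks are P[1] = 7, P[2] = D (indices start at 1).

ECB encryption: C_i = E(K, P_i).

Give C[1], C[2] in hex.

C[1]: E(K, 7) = 2.
C[2]: E(K, D) = 7.

C[1] = 2, C[2] = 7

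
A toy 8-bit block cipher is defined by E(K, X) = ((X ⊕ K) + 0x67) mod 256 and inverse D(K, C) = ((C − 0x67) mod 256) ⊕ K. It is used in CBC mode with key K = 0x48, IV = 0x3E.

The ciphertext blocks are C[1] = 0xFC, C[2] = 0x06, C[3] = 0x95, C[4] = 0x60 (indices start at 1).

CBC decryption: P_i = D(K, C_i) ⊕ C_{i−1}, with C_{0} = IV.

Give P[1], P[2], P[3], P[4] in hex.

P[1]: D(K, 0xFC) = 0xDD; 0xDD ⊕ 0x3E = 0xE3.
P[2]: D(K, 0x06) = 0xD7; 0xD7 ⊕ 0xFC = 0x2B.
P[3]: D(K, 0x95) = 0x66; 0x66 ⊕ 0x06 = 0x60.
P[4]: D(K, 0x60) = 0xB1; 0xB1 ⊕ 0x95 = 0x24.

P[1] = 0xE3, P[2] = 0x2B, P[3] = 0x60, P[4] = 0x24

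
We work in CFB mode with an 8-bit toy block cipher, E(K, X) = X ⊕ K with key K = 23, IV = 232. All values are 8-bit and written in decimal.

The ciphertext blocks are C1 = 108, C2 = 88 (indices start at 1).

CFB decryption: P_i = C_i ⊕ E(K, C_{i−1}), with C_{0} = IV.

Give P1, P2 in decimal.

P1: E(K, 232) = 255; 108 ⊕ 255 = 147.
P2: E(K, 108) = 123; 88 ⊕ 123 = 35.

P1 = 147, P2 = 35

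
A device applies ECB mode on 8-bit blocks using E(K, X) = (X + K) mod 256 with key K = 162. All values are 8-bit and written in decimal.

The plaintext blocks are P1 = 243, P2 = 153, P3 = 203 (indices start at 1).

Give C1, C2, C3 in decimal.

ECB encryption: C_i = E(K, P_i).
C1: E(K, 243) = 149.
C2: E(K, 153) = 59.
C3: E(K, 203) = 109.

C1 = 149, C2 = 59, C3 = 109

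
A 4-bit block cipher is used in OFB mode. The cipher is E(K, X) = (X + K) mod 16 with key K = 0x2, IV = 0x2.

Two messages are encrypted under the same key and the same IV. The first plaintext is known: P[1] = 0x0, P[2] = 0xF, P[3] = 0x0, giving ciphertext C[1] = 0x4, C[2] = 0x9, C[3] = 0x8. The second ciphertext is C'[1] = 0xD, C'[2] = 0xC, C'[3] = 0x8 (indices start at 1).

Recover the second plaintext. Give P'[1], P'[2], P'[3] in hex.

In OFB with a reused IV, both messages share the same keystream S_i, so C_i ⊕ C'_i = P_i ⊕ P'_i and thus P'_i = P_i ⊕ C_i ⊕ C'_i.
P'[1]: 0x0 ⊕ 0x4 ⊕ 0xD = 0x9.
P'[2]: 0xF ⊕ 0x9 ⊕ 0xC = 0xA.
P'[3]: 0x0 ⊕ 0x8 ⊕ 0x8 = 0x0.

P'[1] = 0x9, P'[2] = 0xA, P'[3] = 0x0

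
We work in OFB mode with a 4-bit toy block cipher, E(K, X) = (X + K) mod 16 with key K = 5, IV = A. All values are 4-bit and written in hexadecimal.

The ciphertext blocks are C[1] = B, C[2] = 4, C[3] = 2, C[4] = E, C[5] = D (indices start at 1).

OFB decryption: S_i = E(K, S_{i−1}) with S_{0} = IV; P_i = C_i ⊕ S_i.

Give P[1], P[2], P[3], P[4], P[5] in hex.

P[1]: S = E(K, A) = F; B ⊕ F = 4.
P[2]: S = E(K, F) = 4; 4 ⊕ 4 = 0.
P[3]: S = E(K, 4) = 9; 2 ⊕ 9 = B.
P[4]: S = E(K, 9) = E; E ⊕ E = 0.
P[5]: S = E(K, E) = 3; D ⊕ 3 = E.

P[1] = 4, P[2] = 0, P[3] = B, P[4] = 0, P[5] = E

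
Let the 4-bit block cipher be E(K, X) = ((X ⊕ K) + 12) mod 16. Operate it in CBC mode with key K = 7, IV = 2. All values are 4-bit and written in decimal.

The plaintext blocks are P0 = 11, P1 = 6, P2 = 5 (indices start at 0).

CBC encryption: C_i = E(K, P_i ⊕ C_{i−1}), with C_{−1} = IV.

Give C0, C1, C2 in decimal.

C0: P0 ⊕ 2 = 9; E(K, 9) = 10.
C1: P1 ⊕ 10 = 12; E(K, 12) = 7.
C2: P2 ⊕ 7 = 2; E(K, 2) = 1.

C0 = 10, C1 = 7, C2 = 1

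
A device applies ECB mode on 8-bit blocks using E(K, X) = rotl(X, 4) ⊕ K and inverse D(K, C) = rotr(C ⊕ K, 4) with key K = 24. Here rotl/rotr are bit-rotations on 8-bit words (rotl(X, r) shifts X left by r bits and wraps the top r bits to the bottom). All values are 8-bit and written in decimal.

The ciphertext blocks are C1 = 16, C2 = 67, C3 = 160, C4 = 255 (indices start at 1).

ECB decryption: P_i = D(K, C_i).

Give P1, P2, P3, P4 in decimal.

P1 = 128, P2 = 181, P3 = 139, P4 = 126

P1: D(K, 16) = 128.
P2: D(K, 67) = 181.
P3: D(K, 160) = 139.
P4: D(K, 255) = 126.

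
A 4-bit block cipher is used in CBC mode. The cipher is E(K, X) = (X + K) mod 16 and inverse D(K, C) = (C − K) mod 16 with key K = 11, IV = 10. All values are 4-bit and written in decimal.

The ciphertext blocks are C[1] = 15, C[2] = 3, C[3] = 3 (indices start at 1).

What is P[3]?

CBC decryption: P_i = D(K, C_i) ⊕ C_{i−1}, with C_{0} = IV.
P[3]: D(K, 3) = 8; 8 ⊕ 3 = 11.

P[3] = 11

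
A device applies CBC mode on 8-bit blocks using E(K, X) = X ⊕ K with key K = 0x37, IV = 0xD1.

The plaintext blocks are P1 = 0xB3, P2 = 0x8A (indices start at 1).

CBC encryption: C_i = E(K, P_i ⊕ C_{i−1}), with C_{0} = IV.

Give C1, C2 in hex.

C1: P1 ⊕ 0xD1 = 0x62; E(K, 0x62) = 0x55.
C2: P2 ⊕ 0x55 = 0xDF; E(K, 0xDF) = 0xE8.

C1 = 0x55, C2 = 0xE8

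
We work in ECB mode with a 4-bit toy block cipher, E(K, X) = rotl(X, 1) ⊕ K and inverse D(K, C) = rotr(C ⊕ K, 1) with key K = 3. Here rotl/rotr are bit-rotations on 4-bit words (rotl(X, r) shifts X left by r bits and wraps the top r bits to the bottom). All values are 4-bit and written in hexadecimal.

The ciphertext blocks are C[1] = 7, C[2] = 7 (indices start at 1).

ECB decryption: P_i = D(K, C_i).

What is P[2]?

P[2] = 2

P[2]: D(K, 7) = 2.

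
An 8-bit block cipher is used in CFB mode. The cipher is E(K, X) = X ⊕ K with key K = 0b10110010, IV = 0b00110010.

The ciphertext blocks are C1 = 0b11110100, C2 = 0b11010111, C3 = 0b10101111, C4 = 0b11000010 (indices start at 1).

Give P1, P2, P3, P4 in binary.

P1 = 0b01110100, P2 = 0b10010001, P3 = 0b11001010, P4 = 0b11011111

CFB decryption: P_i = C_i ⊕ E(K, C_{i−1}), with C_{0} = IV.
P1: E(K, 0b00110010) = 0b10000000; 0b11110100 ⊕ 0b10000000 = 0b01110100.
P2: E(K, 0b11110100) = 0b01000110; 0b11010111 ⊕ 0b01000110 = 0b10010001.
P3: E(K, 0b11010111) = 0b01100101; 0b10101111 ⊕ 0b01100101 = 0b11001010.
P4: E(K, 0b10101111) = 0b00011101; 0b11000010 ⊕ 0b00011101 = 0b11011111.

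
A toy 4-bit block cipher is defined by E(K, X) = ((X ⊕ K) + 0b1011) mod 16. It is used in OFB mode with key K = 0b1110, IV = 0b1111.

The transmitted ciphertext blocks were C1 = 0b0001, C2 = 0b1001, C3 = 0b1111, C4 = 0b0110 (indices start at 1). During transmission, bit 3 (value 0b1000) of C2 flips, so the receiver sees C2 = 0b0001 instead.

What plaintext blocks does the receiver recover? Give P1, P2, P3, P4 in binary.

P1 = 0b1101, P2 = 0b1100, P3 = 0b0001, P4 = 0b1101

OFB decryption: S_i = E(K, S_{i−1}) with S_{0} = IV; P_i = C_i ⊕ S_i.
Only C2 changed, to 0b0001. In OFB, a change in C_i flips the same bit in P_i only; the keystream is unaffected. Decrypting the received ciphertext:
P1: S = E(K, 0b1111) = 0b1100; 0b0001 ⊕ 0b1100 = 0b1101.
P2: S = E(K, 0b1100) = 0b1101; 0b0001 ⊕ 0b1101 = 0b1100.
P3: S = E(K, 0b1101) = 0b1110; 0b1111 ⊕ 0b1110 = 0b0001.
P4: S = E(K, 0b1110) = 0b1011; 0b0110 ⊕ 0b1011 = 0b1101.
Blocks that differ from the original plaintext: P2.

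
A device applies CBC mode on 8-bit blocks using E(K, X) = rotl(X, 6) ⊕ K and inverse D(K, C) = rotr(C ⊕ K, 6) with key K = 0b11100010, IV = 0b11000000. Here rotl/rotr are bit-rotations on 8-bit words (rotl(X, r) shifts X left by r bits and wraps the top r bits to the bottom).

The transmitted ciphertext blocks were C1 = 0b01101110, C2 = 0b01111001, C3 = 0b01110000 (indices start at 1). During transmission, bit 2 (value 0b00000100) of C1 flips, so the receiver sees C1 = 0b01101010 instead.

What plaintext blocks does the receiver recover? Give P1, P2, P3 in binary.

P1 = 0b11100010, P2 = 0b00000100, P3 = 0b00110011

CBC decryption: P_i = D(K, C_i) ⊕ C_{i−1}, with C_{0} = IV.
Only C1 changed, to 0b01101010. In CBC, a change in C_i garbles P_i and flips the same bit in P_{i+1}. Decrypting the received ciphertext:
P1: D(K, 0b01101010) = 0b00100010; 0b00100010 ⊕ 0b11000000 = 0b11100010.
P2: D(K, 0b01111001) = 0b01101110; 0b01101110 ⊕ 0b01101010 = 0b00000100.
P3: D(K, 0b01110000) = 0b01001010; 0b01001010 ⊕ 0b01111001 = 0b00110011.
Blocks that differ from the original plaintext: P1, P2.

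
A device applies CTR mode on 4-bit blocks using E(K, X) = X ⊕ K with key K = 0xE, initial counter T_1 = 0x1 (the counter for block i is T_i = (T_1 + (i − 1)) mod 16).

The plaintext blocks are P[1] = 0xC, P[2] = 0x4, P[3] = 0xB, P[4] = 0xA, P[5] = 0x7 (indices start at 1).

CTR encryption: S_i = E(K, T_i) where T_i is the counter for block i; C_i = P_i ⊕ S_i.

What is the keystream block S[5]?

0xB

C[1]: T = 0x1, S = E(K, T) = 0xF; 0xC ⊕ 0xF = 0x3.
C[2]: T = 0x2, S = E(K, T) = 0xC; 0x4 ⊕ 0xC = 0x8.
C[3]: T = 0x3, S = E(K, T) = 0xD; 0xB ⊕ 0xD = 0x6.
C[4]: T = 0x4, S = E(K, T) = 0xA; 0xA ⊕ 0xA = 0x0.
C[5]: T = 0x5, S = E(K, T) = 0xB; 0x7 ⊕ 0xB = 0xC.
So S[5] = 0xB.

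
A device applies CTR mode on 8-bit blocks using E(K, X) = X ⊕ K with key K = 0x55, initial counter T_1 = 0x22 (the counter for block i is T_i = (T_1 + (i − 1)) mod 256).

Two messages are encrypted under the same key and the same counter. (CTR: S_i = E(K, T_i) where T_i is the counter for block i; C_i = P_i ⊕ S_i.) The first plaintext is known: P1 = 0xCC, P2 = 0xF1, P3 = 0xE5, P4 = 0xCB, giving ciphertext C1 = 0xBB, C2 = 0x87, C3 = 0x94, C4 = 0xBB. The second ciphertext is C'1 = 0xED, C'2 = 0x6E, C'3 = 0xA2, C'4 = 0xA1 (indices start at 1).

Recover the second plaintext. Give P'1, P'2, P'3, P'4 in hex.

P'1 = 0x9A, P'2 = 0x18, P'3 = 0xD3, P'4 = 0xD1

In CTR with a reused counter, both messages share the same keystream S_i, so C_i ⊕ C'_i = P_i ⊕ P'_i and thus P'_i = P_i ⊕ C_i ⊕ C'_i.
P'1: 0xCC ⊕ 0xBB ⊕ 0xED = 0x9A.
P'2: 0xF1 ⊕ 0x87 ⊕ 0x6E = 0x18.
P'3: 0xE5 ⊕ 0x94 ⊕ 0xA2 = 0xD3.
P'4: 0xCB ⊕ 0xBB ⊕ 0xA1 = 0xD1.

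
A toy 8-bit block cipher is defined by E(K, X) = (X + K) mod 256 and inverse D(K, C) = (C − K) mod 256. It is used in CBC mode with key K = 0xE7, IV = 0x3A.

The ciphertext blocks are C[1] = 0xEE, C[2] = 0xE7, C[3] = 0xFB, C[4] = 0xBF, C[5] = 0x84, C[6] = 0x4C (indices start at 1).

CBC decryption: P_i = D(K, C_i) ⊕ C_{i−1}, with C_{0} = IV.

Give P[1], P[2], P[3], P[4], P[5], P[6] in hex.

P[1] = 0x3D, P[2] = 0xEE, P[3] = 0xF3, P[4] = 0x23, P[5] = 0x22, P[6] = 0xE1

P[1]: D(K, 0xEE) = 0x07; 0x07 ⊕ 0x3A = 0x3D.
P[2]: D(K, 0xE7) = 0x00; 0x00 ⊕ 0xEE = 0xEE.
P[3]: D(K, 0xFB) = 0x14; 0x14 ⊕ 0xE7 = 0xF3.
P[4]: D(K, 0xBF) = 0xD8; 0xD8 ⊕ 0xFB = 0x23.
P[5]: D(K, 0x84) = 0x9D; 0x9D ⊕ 0xBF = 0x22.
P[6]: D(K, 0x4C) = 0x65; 0x65 ⊕ 0x84 = 0xE1.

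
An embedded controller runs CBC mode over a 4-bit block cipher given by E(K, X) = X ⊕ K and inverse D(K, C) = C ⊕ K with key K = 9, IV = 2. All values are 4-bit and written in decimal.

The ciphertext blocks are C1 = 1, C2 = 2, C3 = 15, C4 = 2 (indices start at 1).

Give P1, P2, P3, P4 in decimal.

CBC decryption: P_i = D(K, C_i) ⊕ C_{i−1}, with C_{0} = IV.
P1: D(K, 1) = 8; 8 ⊕ 2 = 10.
P2: D(K, 2) = 11; 11 ⊕ 1 = 10.
P3: D(K, 15) = 6; 6 ⊕ 2 = 4.
P4: D(K, 2) = 11; 11 ⊕ 15 = 4.

P1 = 10, P2 = 10, P3 = 4, P4 = 4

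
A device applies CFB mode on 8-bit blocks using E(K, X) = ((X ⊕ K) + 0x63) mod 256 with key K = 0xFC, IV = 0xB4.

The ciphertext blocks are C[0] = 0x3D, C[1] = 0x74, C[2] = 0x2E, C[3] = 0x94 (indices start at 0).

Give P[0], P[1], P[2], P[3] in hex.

CFB decryption: P_i = C_i ⊕ E(K, C_{i−1}), with C_{−1} = IV.
P[0]: E(K, 0xB4) = 0xAB; 0x3D ⊕ 0xAB = 0x96.
P[1]: E(K, 0x3D) = 0x24; 0x74 ⊕ 0x24 = 0x50.
P[2]: E(K, 0x74) = 0xEB; 0x2E ⊕ 0xEB = 0xC5.
P[3]: E(K, 0x2E) = 0x35; 0x94 ⊕ 0x35 = 0xA1.

P[0] = 0x96, P[1] = 0x50, P[2] = 0xC5, P[3] = 0xA1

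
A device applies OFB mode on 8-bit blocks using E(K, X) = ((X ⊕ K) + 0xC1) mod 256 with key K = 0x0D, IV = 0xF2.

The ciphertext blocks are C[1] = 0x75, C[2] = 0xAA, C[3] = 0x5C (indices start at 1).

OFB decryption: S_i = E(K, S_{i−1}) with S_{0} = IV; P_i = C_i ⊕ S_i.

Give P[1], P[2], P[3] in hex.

P[1] = 0xB5, P[2] = 0x24, P[3] = 0x18

P[1]: S = E(K, 0xF2) = 0xC0; 0x75 ⊕ 0xC0 = 0xB5.
P[2]: S = E(K, 0xC0) = 0x8E; 0xAA ⊕ 0x8E = 0x24.
P[3]: S = E(K, 0x8E) = 0x44; 0x5C ⊕ 0x44 = 0x18.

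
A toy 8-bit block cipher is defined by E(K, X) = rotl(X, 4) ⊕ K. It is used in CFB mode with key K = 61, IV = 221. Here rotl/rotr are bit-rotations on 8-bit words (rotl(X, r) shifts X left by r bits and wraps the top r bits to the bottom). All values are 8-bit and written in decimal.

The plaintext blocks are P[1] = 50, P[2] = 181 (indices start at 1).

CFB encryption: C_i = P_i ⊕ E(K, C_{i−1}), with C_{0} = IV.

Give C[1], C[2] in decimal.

C[1] = 210, C[2] = 165

C[1]: E(K, 221) = 224; 50 ⊕ 224 = 210.
C[2]: E(K, 210) = 16; 181 ⊕ 16 = 165.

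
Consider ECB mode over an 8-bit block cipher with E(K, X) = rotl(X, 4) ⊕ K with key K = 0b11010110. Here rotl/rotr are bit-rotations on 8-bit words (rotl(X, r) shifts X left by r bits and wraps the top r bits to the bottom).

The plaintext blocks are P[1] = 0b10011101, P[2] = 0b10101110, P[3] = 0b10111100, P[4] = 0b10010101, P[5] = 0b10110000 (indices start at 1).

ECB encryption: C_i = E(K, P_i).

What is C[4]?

C[4]: E(K, 0b10010101) = 0b10001111.

C[4] = 0b10001111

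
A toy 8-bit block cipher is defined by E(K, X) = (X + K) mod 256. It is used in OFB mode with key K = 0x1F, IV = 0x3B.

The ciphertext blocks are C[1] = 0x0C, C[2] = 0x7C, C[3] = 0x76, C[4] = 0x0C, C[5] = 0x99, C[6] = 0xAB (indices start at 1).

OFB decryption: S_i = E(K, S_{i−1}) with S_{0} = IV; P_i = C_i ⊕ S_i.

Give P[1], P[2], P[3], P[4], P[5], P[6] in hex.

P[1] = 0x56, P[2] = 0x05, P[3] = 0xEE, P[4] = 0xBB, P[5] = 0x4F, P[6] = 0x5E

P[1]: S = E(K, 0x3B) = 0x5A; 0x0C ⊕ 0x5A = 0x56.
P[2]: S = E(K, 0x5A) = 0x79; 0x7C ⊕ 0x79 = 0x05.
P[3]: S = E(K, 0x79) = 0x98; 0x76 ⊕ 0x98 = 0xEE.
P[4]: S = E(K, 0x98) = 0xB7; 0x0C ⊕ 0xB7 = 0xBB.
P[5]: S = E(K, 0xB7) = 0xD6; 0x99 ⊕ 0xD6 = 0x4F.
P[6]: S = E(K, 0xD6) = 0xF5; 0xAB ⊕ 0xF5 = 0x5E.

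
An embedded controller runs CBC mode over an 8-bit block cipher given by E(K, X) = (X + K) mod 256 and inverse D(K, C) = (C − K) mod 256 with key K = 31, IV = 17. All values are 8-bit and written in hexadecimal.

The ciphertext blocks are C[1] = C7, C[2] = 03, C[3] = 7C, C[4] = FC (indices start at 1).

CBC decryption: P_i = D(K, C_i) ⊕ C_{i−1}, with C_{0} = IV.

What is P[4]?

P[4]: D(K, FC) = CB; CB ⊕ 7C = B7.

P[4] = B7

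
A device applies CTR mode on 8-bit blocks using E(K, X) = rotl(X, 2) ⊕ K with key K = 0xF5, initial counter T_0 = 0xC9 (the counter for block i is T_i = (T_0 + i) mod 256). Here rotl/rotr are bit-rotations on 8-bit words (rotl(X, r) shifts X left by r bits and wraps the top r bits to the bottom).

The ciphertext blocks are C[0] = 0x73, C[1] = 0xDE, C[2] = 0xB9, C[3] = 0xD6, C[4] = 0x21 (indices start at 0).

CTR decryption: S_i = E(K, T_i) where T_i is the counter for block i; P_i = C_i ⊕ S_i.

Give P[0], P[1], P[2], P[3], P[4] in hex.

P[0]: T = 0xC9, S = E(K, T) = 0xD2; 0x73 ⊕ 0xD2 = 0xA1.
P[1]: T = 0xCA, S = E(K, T) = 0xDE; 0xDE ⊕ 0xDE = 0x00.
P[2]: T = 0xCB, S = E(K, T) = 0xDA; 0xB9 ⊕ 0xDA = 0x63.
P[3]: T = 0xCC, S = E(K, T) = 0xC6; 0xD6 ⊕ 0xC6 = 0x10.
P[4]: T = 0xCD, S = E(K, T) = 0xC2; 0x21 ⊕ 0xC2 = 0xE3.

P[0] = 0xA1, P[1] = 0x00, P[2] = 0x63, P[3] = 0x10, P[4] = 0xE3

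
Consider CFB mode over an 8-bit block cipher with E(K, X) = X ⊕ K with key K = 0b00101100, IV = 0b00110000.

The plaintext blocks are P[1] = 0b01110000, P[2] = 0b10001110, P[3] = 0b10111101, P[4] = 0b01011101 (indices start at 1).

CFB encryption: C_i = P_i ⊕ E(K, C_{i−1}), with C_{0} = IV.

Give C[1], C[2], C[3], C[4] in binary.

C[1] = 0b01101100, C[2] = 0b11001110, C[3] = 0b01011111, C[4] = 0b00101110

C[1]: E(K, 0b00110000) = 0b00011100; 0b01110000 ⊕ 0b00011100 = 0b01101100.
C[2]: E(K, 0b01101100) = 0b01000000; 0b10001110 ⊕ 0b01000000 = 0b11001110.
C[3]: E(K, 0b11001110) = 0b11100010; 0b10111101 ⊕ 0b11100010 = 0b01011111.
C[4]: E(K, 0b01011111) = 0b01110011; 0b01011101 ⊕ 0b01110011 = 0b00101110.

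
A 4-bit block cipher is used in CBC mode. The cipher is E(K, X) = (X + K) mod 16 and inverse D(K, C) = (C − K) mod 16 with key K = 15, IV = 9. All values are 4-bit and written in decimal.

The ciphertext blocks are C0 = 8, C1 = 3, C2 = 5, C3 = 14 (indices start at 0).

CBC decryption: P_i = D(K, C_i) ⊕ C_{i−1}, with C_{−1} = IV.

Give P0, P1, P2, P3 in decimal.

P0 = 0, P1 = 12, P2 = 5, P3 = 10

P0: D(K, 8) = 9; 9 ⊕ 9 = 0.
P1: D(K, 3) = 4; 4 ⊕ 8 = 12.
P2: D(K, 5) = 6; 6 ⊕ 3 = 5.
P3: D(K, 14) = 15; 15 ⊕ 5 = 10.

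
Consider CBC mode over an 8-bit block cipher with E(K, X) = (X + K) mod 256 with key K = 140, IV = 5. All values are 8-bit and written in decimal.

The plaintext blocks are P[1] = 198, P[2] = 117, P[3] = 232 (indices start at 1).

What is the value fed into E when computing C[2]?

58

CBC encryption: C_i = E(K, P_i ⊕ C_{i−1}), with C_{0} = IV.
C[1]: P[1] ⊕ 5 = 195; E(K, 195) = 79.
C[2]: P[2] ⊕ 79 = 58; E(K, 58) = 198.
So the input to E for block [2] is 58.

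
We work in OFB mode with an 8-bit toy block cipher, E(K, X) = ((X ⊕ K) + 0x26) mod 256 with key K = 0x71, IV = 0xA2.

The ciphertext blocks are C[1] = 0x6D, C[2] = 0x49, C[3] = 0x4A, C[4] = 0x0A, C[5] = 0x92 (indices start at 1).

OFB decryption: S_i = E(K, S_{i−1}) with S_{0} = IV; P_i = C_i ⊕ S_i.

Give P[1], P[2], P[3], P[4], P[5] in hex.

P[1] = 0x94, P[2] = 0xE7, P[3] = 0x4F, P[4] = 0x90, P[5] = 0x83

P[1]: S = E(K, 0xA2) = 0xF9; 0x6D ⊕ 0xF9 = 0x94.
P[2]: S = E(K, 0xF9) = 0xAE; 0x49 ⊕ 0xAE = 0xE7.
P[3]: S = E(K, 0xAE) = 0x05; 0x4A ⊕ 0x05 = 0x4F.
P[4]: S = E(K, 0x05) = 0x9A; 0x0A ⊕ 0x9A = 0x90.
P[5]: S = E(K, 0x9A) = 0x11; 0x92 ⊕ 0x11 = 0x83.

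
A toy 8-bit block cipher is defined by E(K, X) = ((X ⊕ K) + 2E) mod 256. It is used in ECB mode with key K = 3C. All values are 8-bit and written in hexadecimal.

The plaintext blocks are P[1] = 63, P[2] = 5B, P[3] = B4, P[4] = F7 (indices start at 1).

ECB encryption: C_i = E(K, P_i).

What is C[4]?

C[4] = F9

C[4]: E(K, F7) = F9.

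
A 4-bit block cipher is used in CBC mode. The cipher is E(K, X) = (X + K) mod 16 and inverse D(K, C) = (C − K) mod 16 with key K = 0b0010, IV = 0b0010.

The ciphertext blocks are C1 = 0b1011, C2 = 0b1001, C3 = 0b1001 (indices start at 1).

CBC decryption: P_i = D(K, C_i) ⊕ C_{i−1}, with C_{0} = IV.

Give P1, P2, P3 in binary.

P1: D(K, 0b1011) = 0b1001; 0b1001 ⊕ 0b0010 = 0b1011.
P2: D(K, 0b1001) = 0b0111; 0b0111 ⊕ 0b1011 = 0b1100.
P3: D(K, 0b1001) = 0b0111; 0b0111 ⊕ 0b1001 = 0b1110.

P1 = 0b1011, P2 = 0b1100, P3 = 0b1110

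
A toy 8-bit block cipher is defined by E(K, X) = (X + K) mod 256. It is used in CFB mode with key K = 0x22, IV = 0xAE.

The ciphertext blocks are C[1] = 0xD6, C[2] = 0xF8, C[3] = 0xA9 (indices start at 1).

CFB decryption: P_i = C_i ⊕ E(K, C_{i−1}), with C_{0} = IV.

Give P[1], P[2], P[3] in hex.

P[1]: E(K, 0xAE) = 0xD0; 0xD6 ⊕ 0xD0 = 0x06.
P[2]: E(K, 0xD6) = 0xF8; 0xF8 ⊕ 0xF8 = 0x00.
P[3]: E(K, 0xF8) = 0x1A; 0xA9 ⊕ 0x1A = 0xB3.

P[1] = 0x06, P[2] = 0x00, P[3] = 0xB3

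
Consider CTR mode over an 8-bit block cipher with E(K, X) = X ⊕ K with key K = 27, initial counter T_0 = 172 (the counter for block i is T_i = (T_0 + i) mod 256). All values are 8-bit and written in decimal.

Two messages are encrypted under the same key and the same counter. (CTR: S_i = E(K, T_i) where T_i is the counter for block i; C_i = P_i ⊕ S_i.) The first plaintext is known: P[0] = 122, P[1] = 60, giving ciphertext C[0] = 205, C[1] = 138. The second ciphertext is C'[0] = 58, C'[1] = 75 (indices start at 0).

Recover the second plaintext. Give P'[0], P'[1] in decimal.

In CTR with a reused counter, both messages share the same keystream S_i, so C_i ⊕ C'_i = P_i ⊕ P'_i and thus P'_i = P_i ⊕ C_i ⊕ C'_i.
P'[0]: 122 ⊕ 205 ⊕ 58 = 141.
P'[1]: 60 ⊕ 138 ⊕ 75 = 253.

P'[0] = 141, P'[1] = 253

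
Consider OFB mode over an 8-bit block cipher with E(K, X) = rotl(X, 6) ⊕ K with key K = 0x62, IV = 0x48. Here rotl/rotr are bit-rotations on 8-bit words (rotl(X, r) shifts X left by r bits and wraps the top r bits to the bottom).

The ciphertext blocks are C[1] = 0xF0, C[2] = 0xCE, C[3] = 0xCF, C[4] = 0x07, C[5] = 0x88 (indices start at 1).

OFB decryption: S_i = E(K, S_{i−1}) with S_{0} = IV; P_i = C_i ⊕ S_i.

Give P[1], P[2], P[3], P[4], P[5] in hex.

P[1] = 0x80, P[2] = 0xB0, P[3] = 0x32, P[4] = 0x1A, P[5] = 0xAD

P[1]: S = E(K, 0x48) = 0x70; 0xF0 ⊕ 0x70 = 0x80.
P[2]: S = E(K, 0x70) = 0x7E; 0xCE ⊕ 0x7E = 0xB0.
P[3]: S = E(K, 0x7E) = 0xFD; 0xCF ⊕ 0xFD = 0x32.
P[4]: S = E(K, 0xFD) = 0x1D; 0x07 ⊕ 0x1D = 0x1A.
P[5]: S = E(K, 0x1D) = 0x25; 0x88 ⊕ 0x25 = 0xAD.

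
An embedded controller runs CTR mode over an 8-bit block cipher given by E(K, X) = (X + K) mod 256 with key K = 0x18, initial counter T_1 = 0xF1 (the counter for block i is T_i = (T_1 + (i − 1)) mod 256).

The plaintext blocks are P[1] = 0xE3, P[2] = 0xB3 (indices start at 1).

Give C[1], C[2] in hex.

C[1] = 0xEA, C[2] = 0xB9

CTR encryption: S_i = E(K, T_i) where T_i is the counter for block i; C_i = P_i ⊕ S_i.
C[1]: T = 0xF1, S = E(K, T) = 0x09; 0xE3 ⊕ 0x09 = 0xEA.
C[2]: T = 0xF2, S = E(K, T) = 0x0A; 0xB3 ⊕ 0x0A = 0xB9.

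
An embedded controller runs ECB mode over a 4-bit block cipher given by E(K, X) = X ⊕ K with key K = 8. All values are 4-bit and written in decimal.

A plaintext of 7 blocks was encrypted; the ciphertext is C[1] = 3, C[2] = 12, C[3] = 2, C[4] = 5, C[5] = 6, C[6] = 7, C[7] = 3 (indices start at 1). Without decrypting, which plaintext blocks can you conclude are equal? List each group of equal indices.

ECB encrypts each block independently with the same key, so equal ciphertext blocks imply equal plaintext blocks.
C[1] = C[7] = 3, so P[1] = P[7].

P[1] = P[7]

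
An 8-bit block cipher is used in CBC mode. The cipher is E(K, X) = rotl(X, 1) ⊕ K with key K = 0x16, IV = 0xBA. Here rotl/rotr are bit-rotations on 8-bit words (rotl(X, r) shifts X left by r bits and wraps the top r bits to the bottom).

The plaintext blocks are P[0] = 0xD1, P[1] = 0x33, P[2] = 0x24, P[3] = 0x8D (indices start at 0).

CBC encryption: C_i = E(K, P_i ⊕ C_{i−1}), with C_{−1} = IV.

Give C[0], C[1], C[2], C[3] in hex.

C[0] = 0xC0, C[1] = 0xF1, C[2] = 0xBD, C[3] = 0x76

C[0]: P[0] ⊕ 0xBA = 0x6B; E(K, 0x6B) = 0xC0.
C[1]: P[1] ⊕ 0xC0 = 0xF3; E(K, 0xF3) = 0xF1.
C[2]: P[2] ⊕ 0xF1 = 0xD5; E(K, 0xD5) = 0xBD.
C[3]: P[3] ⊕ 0xBD = 0x30; E(K, 0x30) = 0x76.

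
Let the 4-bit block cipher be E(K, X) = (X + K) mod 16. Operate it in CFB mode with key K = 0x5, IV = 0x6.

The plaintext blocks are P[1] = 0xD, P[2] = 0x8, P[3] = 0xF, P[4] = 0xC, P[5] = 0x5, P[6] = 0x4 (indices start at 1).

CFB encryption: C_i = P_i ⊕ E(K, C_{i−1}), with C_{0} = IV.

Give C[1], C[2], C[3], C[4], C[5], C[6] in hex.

C[1] = 0x6, C[2] = 0x3, C[3] = 0x7, C[4] = 0x0, C[5] = 0x0, C[6] = 0x1

C[1]: E(K, 0x6) = 0xB; 0xD ⊕ 0xB = 0x6.
C[2]: E(K, 0x6) = 0xB; 0x8 ⊕ 0xB = 0x3.
C[3]: E(K, 0x3) = 0x8; 0xF ⊕ 0x8 = 0x7.
C[4]: E(K, 0x7) = 0xC; 0xC ⊕ 0xC = 0x0.
C[5]: E(K, 0x0) = 0x5; 0x5 ⊕ 0x5 = 0x0.
C[6]: E(K, 0x0) = 0x5; 0x4 ⊕ 0x5 = 0x1.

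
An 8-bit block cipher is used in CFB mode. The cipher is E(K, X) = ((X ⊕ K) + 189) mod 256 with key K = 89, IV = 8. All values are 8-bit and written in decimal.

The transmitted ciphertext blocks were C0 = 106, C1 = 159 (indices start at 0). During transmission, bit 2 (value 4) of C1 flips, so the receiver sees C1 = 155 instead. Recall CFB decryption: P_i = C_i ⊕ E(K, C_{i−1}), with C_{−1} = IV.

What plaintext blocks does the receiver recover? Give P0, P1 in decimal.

Only C1 changed, to 155. In CFB, a change in C_i flips the same bit in P_i and garbles P_{i+1}. Decrypting the received ciphertext:
P0: E(K, 8) = 14; 106 ⊕ 14 = 100.
P1: E(K, 106) = 240; 155 ⊕ 240 = 107.
Blocks that differ from the original plaintext: P1.

P0 = 100, P1 = 107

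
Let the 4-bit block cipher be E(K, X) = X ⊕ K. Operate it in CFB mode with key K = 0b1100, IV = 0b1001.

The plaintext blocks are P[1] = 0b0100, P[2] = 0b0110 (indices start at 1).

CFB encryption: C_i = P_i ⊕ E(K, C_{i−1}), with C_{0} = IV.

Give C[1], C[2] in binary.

C[1] = 0b0001, C[2] = 0b1011

C[1]: E(K, 0b1001) = 0b0101; 0b0100 ⊕ 0b0101 = 0b0001.
C[2]: E(K, 0b0001) = 0b1101; 0b0110 ⊕ 0b1101 = 0b1011.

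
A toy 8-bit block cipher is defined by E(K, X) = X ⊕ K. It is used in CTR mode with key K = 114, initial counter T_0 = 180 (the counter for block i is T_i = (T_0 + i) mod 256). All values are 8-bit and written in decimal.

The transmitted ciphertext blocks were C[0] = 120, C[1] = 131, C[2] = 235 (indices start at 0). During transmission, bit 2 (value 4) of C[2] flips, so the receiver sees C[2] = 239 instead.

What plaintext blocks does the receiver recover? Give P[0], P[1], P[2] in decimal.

P[0] = 190, P[1] = 68, P[2] = 43

CTR decryption: S_i = E(K, T_i) where T_i is the counter for block i; P_i = C_i ⊕ S_i.
Only C[2] changed, to 239. In CTR, a change in C_i flips the same bit in P_i only; the keystream is unaffected. Decrypting the received ciphertext:
P[0]: T = 180, S = E(K, T) = 198; 120 ⊕ 198 = 190.
P[1]: T = 181, S = E(K, T) = 199; 131 ⊕ 199 = 68.
P[2]: T = 182, S = E(K, T) = 196; 239 ⊕ 196 = 43.
Blocks that differ from the original plaintext: P[2].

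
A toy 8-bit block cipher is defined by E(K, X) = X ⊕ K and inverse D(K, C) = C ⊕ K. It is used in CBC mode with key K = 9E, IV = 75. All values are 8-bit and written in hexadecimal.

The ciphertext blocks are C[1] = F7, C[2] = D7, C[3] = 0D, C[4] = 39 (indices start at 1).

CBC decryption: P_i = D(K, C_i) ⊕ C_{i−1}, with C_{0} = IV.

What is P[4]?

P[4] = AA

P[4]: D(K, 39) = A7; A7 ⊕ 0D = AA.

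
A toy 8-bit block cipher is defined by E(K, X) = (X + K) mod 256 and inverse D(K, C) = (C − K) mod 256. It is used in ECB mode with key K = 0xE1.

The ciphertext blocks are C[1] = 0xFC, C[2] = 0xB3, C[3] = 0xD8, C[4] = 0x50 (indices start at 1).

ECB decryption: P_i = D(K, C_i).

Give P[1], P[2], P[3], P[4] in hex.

P[1] = 0x1B, P[2] = 0xD2, P[3] = 0xF7, P[4] = 0x6F

P[1]: D(K, 0xFC) = 0x1B.
P[2]: D(K, 0xB3) = 0xD2.
P[3]: D(K, 0xD8) = 0xF7.
P[4]: D(K, 0x50) = 0x6F.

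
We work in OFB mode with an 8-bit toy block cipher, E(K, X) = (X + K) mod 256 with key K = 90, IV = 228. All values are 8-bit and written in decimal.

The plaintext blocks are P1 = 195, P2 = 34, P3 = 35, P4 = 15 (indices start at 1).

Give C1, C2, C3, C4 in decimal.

OFB encryption: S_i = E(K, S_{i−1}) with S_{0} = IV; C_i = P_i ⊕ S_i.
C1: S = E(K, 228) = 62; 195 ⊕ 62 = 253.
C2: S = E(K, 62) = 152; 34 ⊕ 152 = 186.
C3: S = E(K, 152) = 242; 35 ⊕ 242 = 209.
C4: S = E(K, 242) = 76; 15 ⊕ 76 = 67.

C1 = 253, C2 = 186, C3 = 209, C4 = 67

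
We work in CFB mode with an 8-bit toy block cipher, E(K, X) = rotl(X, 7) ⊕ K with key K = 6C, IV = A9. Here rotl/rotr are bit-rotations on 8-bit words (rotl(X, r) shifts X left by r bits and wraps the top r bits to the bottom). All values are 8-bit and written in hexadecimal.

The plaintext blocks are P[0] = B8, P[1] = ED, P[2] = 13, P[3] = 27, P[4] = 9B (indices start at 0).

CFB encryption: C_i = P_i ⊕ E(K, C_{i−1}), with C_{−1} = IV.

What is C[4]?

C[4] = BD

C[0]: E(K, A9) = B8; B8 ⊕ B8 = 00.
C[1]: E(K, 00) = 6C; ED ⊕ 6C = 81.
C[2]: E(K, 81) = AC; 13 ⊕ AC = BF.
C[3]: E(K, BF) = B3; 27 ⊕ B3 = 94.
C[4]: E(K, 94) = 26; 9B ⊕ 26 = BD.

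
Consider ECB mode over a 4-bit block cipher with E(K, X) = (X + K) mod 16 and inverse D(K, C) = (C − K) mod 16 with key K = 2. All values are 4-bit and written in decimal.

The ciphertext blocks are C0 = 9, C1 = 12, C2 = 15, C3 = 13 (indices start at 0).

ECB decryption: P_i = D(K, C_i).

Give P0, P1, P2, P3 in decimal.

P0: D(K, 9) = 7.
P1: D(K, 12) = 10.
P2: D(K, 15) = 13.
P3: D(K, 13) = 11.

P0 = 7, P1 = 10, P2 = 13, P3 = 11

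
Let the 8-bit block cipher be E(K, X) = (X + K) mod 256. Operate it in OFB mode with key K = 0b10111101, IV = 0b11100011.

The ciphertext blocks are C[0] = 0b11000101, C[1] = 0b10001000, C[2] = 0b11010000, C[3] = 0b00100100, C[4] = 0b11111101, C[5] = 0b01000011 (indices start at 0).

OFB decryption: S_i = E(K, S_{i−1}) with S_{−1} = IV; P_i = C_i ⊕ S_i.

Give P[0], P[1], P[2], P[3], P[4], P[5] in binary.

P[0]: S = E(K, 0b11100011) = 0b10100000; 0b11000101 ⊕ 0b10100000 = 0b01100101.
P[1]: S = E(K, 0b10100000) = 0b01011101; 0b10001000 ⊕ 0b01011101 = 0b11010101.
P[2]: S = E(K, 0b01011101) = 0b00011010; 0b11010000 ⊕ 0b00011010 = 0b11001010.
P[3]: S = E(K, 0b00011010) = 0b11010111; 0b00100100 ⊕ 0b11010111 = 0b11110011.
P[4]: S = E(K, 0b11010111) = 0b10010100; 0b11111101 ⊕ 0b10010100 = 0b01101001.
P[5]: S = E(K, 0b10010100) = 0b01010001; 0b01000011 ⊕ 0b01010001 = 0b00010010.

P[0] = 0b01100101, P[1] = 0b11010101, P[2] = 0b11001010, P[3] = 0b11110011, P[4] = 0b01101001, P[5] = 0b00010010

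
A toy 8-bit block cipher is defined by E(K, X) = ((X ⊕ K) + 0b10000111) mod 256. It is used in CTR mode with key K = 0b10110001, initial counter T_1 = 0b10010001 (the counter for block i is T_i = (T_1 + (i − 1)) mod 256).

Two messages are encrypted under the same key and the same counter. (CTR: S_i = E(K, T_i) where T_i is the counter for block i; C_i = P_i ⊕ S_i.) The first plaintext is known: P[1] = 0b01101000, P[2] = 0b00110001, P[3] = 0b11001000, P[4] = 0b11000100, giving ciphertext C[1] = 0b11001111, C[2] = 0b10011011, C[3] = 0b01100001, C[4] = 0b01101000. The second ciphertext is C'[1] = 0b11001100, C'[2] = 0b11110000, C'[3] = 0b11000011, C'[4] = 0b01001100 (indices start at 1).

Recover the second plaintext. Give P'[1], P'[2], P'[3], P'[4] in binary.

P'[1] = 0b01101011, P'[2] = 0b01011010, P'[3] = 0b01101010, P'[4] = 0b11100000

In CTR with a reused counter, both messages share the same keystream S_i, so C_i ⊕ C'_i = P_i ⊕ P'_i and thus P'_i = P_i ⊕ C_i ⊕ C'_i.
P'[1]: 0b01101000 ⊕ 0b11001111 ⊕ 0b11001100 = 0b01101011.
P'[2]: 0b00110001 ⊕ 0b10011011 ⊕ 0b11110000 = 0b01011010.
P'[3]: 0b11001000 ⊕ 0b01100001 ⊕ 0b11000011 = 0b01101010.
P'[4]: 0b11000100 ⊕ 0b01101000 ⊕ 0b01001100 = 0b11100000.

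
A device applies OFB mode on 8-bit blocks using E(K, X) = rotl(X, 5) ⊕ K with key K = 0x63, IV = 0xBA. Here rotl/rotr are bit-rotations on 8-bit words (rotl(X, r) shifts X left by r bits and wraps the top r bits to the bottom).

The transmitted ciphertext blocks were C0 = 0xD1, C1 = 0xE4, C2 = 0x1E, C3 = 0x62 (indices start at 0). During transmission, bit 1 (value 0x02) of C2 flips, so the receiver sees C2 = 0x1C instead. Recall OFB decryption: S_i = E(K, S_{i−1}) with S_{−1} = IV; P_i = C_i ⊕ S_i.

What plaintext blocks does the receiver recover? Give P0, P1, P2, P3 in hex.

Only C2 changed, to 0x1C. In OFB, a change in C_i flips the same bit in P_i only; the keystream is unaffected. Decrypting the received ciphertext:
P0: S = E(K, 0xBA) = 0x34; 0xD1 ⊕ 0x34 = 0xE5.
P1: S = E(K, 0x34) = 0xE5; 0xE4 ⊕ 0xE5 = 0x01.
P2: S = E(K, 0xE5) = 0xDF; 0x1C ⊕ 0xDF = 0xC3.
P3: S = E(K, 0xDF) = 0x98; 0x62 ⊕ 0x98 = 0xFA.
Blocks that differ from the original plaintext: P2.

P0 = 0xE5, P1 = 0x01, P2 = 0xC3, P3 = 0xFA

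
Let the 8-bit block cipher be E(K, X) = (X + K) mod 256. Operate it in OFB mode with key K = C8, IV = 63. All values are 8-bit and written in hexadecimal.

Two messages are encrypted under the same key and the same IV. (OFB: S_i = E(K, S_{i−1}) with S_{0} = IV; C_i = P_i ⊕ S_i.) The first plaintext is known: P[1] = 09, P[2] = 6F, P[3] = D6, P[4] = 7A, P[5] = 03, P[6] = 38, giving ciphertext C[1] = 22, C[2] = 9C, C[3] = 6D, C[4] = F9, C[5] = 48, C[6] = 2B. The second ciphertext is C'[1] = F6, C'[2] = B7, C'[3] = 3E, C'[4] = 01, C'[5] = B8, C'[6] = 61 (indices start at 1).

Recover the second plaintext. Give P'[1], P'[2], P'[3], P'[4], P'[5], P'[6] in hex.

In OFB with a reused IV, both messages share the same keystream S_i, so C_i ⊕ C'_i = P_i ⊕ P'_i and thus P'_i = P_i ⊕ C_i ⊕ C'_i.
P'[1]: 09 ⊕ 22 ⊕ F6 = DD.
P'[2]: 6F ⊕ 9C ⊕ B7 = 44.
P'[3]: D6 ⊕ 6D ⊕ 3E = 85.
P'[4]: 7A ⊕ F9 ⊕ 01 = 82.
P'[5]: 03 ⊕ 48 ⊕ B8 = F3.
P'[6]: 38 ⊕ 2B ⊕ 61 = 72.

P'[1] = DD, P'[2] = 44, P'[3] = 85, P'[4] = 82, P'[5] = F3, P'[6] = 72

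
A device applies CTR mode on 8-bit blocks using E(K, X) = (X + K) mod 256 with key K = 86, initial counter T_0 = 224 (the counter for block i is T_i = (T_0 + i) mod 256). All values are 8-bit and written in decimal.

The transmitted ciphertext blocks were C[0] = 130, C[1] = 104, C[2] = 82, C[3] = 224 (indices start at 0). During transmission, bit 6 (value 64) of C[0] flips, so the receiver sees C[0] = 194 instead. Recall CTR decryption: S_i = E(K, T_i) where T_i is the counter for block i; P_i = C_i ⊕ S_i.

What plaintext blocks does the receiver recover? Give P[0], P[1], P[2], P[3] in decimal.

P[0] = 244, P[1] = 95, P[2] = 106, P[3] = 217

Only C[0] changed, to 194. In CTR, a change in C_i flips the same bit in P_i only; the keystream is unaffected. Decrypting the received ciphertext:
P[0]: T = 224, S = E(K, T) = 54; 194 ⊕ 54 = 244.
P[1]: T = 225, S = E(K, T) = 55; 104 ⊕ 55 = 95.
P[2]: T = 226, S = E(K, T) = 56; 82 ⊕ 56 = 106.
P[3]: T = 227, S = E(K, T) = 57; 224 ⊕ 57 = 217.
Blocks that differ from the original plaintext: P[0].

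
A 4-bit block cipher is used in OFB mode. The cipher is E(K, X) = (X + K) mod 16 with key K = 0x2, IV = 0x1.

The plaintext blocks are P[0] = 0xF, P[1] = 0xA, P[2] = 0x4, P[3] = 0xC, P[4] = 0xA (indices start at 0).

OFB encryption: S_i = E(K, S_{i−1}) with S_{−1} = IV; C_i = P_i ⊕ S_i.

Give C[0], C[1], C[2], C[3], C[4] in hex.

C[0] = 0xC, C[1] = 0xF, C[2] = 0x3, C[3] = 0x5, C[4] = 0x1

C[0]: S = E(K, 0x1) = 0x3; 0xF ⊕ 0x3 = 0xC.
C[1]: S = E(K, 0x3) = 0x5; 0xA ⊕ 0x5 = 0xF.
C[2]: S = E(K, 0x5) = 0x7; 0x4 ⊕ 0x7 = 0x3.
C[3]: S = E(K, 0x7) = 0x9; 0xC ⊕ 0x9 = 0x5.
C[4]: S = E(K, 0x9) = 0xB; 0xA ⊕ 0xB = 0x1.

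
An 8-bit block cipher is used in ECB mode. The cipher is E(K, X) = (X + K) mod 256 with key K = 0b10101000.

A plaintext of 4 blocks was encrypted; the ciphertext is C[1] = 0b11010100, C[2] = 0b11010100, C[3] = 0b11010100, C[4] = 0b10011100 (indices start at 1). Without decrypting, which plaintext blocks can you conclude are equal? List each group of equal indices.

P[1] = P[2] = P[3]

ECB encrypts each block independently with the same key, so equal ciphertext blocks imply equal plaintext blocks.
C[1] = C[2] = C[3] = 0b11010100, so P[1] = P[2] = P[3].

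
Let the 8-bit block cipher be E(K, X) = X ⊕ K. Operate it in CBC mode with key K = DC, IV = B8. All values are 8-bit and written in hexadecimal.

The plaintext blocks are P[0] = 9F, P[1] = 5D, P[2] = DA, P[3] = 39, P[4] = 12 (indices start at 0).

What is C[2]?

CBC encryption: C_i = E(K, P_i ⊕ C_{i−1}), with C_{−1} = IV.
C[0]: P[0] ⊕ B8 = 27; E(K, 27) = FB.
C[1]: P[1] ⊕ FB = A6; E(K, A6) = 7A.
C[2]: P[2] ⊕ 7A = A0; E(K, A0) = 7C.

C[2] = 7C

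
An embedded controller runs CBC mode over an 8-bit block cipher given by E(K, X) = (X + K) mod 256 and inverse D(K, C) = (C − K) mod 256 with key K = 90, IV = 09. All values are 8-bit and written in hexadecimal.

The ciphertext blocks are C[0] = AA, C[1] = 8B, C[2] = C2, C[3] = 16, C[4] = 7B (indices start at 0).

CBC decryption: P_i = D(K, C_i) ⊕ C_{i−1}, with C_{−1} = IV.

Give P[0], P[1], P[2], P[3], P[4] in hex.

P[0] = 13, P[1] = 51, P[2] = B9, P[3] = 44, P[4] = FD

P[0]: D(K, AA) = 1A; 1A ⊕ 09 = 13.
P[1]: D(K, 8B) = FB; FB ⊕ AA = 51.
P[2]: D(K, C2) = 32; 32 ⊕ 8B = B9.
P[3]: D(K, 16) = 86; 86 ⊕ C2 = 44.
P[4]: D(K, 7B) = EB; EB ⊕ 16 = FD.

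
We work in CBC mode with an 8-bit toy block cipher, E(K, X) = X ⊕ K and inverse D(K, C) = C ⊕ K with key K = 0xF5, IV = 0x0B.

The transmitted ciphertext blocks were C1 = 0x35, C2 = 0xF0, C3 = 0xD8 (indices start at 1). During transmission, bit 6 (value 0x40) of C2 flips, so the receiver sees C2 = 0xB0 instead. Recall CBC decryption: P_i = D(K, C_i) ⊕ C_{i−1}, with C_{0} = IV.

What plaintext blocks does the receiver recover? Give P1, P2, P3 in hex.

Only C2 changed, to 0xB0. In CBC, a change in C_i garbles P_i and flips the same bit in P_{i+1}. Decrypting the received ciphertext:
P1: D(K, 0x35) = 0xC0; 0xC0 ⊕ 0x0B = 0xCB.
P2: D(K, 0xB0) = 0x45; 0x45 ⊕ 0x35 = 0x70.
P3: D(K, 0xD8) = 0x2D; 0x2D ⊕ 0xB0 = 0x9D.
Blocks that differ from the original plaintext: P2, P3.

P1 = 0xCB, P2 = 0x70, P3 = 0x9D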